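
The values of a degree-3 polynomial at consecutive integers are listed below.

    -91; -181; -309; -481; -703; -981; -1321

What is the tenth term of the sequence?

-2773

-90, -128, -172, -222, -278, -340
-38, -44, -50, -56, -62
-6, -6, -6, -6
Third differences constant at -6.
-62 − 6 = -68;  -340 − 68 = -408;  -1321 − 408 = -1729
-68 − 6 = -74;  -408 − 74 = -482;  -1729 − 482 = -2211
-74 − 6 = -80;  -482 − 80 = -562;  -2211 − 562 = -2773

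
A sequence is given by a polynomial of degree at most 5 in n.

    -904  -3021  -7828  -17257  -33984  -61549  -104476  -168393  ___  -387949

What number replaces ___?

-260152

Using the first 8 terms:
First differences: -2117, -4807, -9429, -16727, -27565, -42927, -63917
Second differences: -2690, -4622, -7298, -10838, -15362, -20990
Third differences: -1932, -2676, -3540, -4524, -5628
Fourth differences: -744, -864, -984, -1104
Fifth differences: -120, -120, -120
Constant fifth difference = -120.
Extend forward: -1104 − 120 = -1224;  -5628 − 1224 = -6852;  -20990 − 6852 = -27842;  -63917 − 27842 = -91759;  -168393 − 91759 = -260152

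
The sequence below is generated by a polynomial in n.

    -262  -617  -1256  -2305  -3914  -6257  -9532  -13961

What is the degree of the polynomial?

First differences: -355, -639, -1049, -1609, -2343, -3275, -4429
Second differences: -284, -410, -560, -734, -932, -1154
Third differences: -126, -150, -174, -198, -222
Fourth differences: -24, -24, -24, -24
The fourth differences are constant, so the polynomial has degree 4.

4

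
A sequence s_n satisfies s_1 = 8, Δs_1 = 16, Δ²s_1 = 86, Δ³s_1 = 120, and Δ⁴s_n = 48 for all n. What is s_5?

Build the table forward from the leading diagonal:
Fourth differences: 48, 48, 48, 48, 48
Third differences: 120, 168, 216, 264, 312
Second differences: 86, 206, 374, 590, 854
First differences: 16, 102, 308, 682, 1272
s: 8, 24, 126, 434, 1116

1116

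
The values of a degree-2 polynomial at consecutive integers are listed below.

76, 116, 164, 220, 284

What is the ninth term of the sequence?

First differences: 40  48  56  64
Second differences: 8  8  8
Second differences constant at 8.
64 + 8 = 72;  284 + 72 = 356
72 + 8 = 80;  356 + 80 = 436
80 + 8 = 88;  436 + 88 = 524
88 + 8 = 96;  524 + 96 = 620

620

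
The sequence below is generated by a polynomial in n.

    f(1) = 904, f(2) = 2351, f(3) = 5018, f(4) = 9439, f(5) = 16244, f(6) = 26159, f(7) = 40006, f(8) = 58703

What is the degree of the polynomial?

4

D1: 1447, 2667, 4421, 6805, 9915, 13847, 18697
D2: 1220, 1754, 2384, 3110, 3932, 4850
D3: 534, 630, 726, 822, 918
D4: 96, 96, 96, 96
The fourth differences are constant, so the polynomial has degree 4.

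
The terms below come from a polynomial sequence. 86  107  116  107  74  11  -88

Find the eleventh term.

-964

Δ: 21, 9, -9, -33, -63, -99
Δ²: -12, -18, -24, -30, -36
Δ³: -6, -6, -6, -6
The third differences are constant (-6).
-36 − 6 = -42;  -99 − 42 = -141;  -88 − 141 = -229
-42 − 6 = -48;  -141 − 48 = -189;  -229 − 189 = -418
-48 − 6 = -54;  -189 − 54 = -243;  -418 − 243 = -661
-54 − 6 = -60;  -243 − 60 = -303;  -661 − 303 = -964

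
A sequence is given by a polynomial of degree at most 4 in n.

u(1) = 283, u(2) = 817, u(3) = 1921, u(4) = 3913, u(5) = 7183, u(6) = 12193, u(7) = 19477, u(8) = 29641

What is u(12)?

113737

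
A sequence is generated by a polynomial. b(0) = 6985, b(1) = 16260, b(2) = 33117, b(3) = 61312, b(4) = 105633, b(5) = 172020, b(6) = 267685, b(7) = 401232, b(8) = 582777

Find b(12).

9275 , 16857 , 28195 , 44321 , 66387 , 95665 , 133547 , 181545
7582 , 11338 , 16126 , 22066 , 29278 , 37882 , 47998
3756 , 4788 , 5940 , 7212 , 8604 , 10116
1032 , 1152 , 1272 , 1392 , 1512
120 , 120 , 120 , 120
Constant fifth difference = 120, so extend:
1512 + 120 = 1632;  10116 + 1632 = 11748;  47998 + 11748 = 59746;  181545 + 59746 = 241291;  582777 + 241291 = 824068
1632 + 120 = 1752;  11748 + 1752 = 13500;  59746 + 13500 = 73246;  241291 + 73246 = 314537;  824068 + 314537 = 1138605
1752 + 120 = 1872;  13500 + 1872 = 15372;  73246 + 15372 = 88618;  314537 + 88618 = 403155;  1138605 + 403155 = 1541760
1872 + 120 = 1992;  15372 + 1992 = 17364;  88618 + 17364 = 105982;  403155 + 105982 = 509137;  1541760 + 509137 = 2050897

2050897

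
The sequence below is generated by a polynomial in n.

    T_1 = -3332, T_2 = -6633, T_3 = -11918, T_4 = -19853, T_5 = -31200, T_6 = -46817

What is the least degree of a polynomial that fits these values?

4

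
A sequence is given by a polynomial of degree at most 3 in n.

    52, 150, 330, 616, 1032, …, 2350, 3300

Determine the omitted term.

Using the first 5 terms:
Δ: 98  180  286  416
Δ²: 82  106  130
Δ³: 24  24
Constant third difference = 24.
Extend forward: 130 + 24 = 154;  416 + 154 = 570;  1032 + 570 = 1602

1602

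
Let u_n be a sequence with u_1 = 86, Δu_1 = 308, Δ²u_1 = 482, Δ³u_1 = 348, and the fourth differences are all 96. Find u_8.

Build the table forward from the leading diagonal:
Fourth differences: 96  96  96  96  96  96  96  96
Third differences: 348  444  540  636  732  828  924  1020
Second differences: 482  830  1274  1814  2450  3182  4010  4934
First differences: 308  790  1620  2894  4708  7158  10340  14350
u: 86  394  1184  2804  5698  10406  17564  27904

27904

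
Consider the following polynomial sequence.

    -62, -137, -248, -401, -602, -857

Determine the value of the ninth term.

-2006

D1: -75  -111  -153  -201  -255
D2: -36  -42  -48  -54
D3: -6  -6  -6
Constant third difference = -6, so extend:
-54 − 6 = -60;  -255 − 60 = -315;  -857 − 315 = -1172
-60 − 6 = -66;  -315 − 66 = -381;  -1172 − 381 = -1553
-66 − 6 = -72;  -381 − 72 = -453;  -1553 − 453 = -2006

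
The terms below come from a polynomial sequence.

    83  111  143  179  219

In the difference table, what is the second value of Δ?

First differences: 28, 32, 36, 40
Second differences: 4, 4, 4

32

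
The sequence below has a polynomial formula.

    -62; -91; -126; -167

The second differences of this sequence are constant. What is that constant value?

-6

First differences: -29, -35, -41
Second differences: -6, -6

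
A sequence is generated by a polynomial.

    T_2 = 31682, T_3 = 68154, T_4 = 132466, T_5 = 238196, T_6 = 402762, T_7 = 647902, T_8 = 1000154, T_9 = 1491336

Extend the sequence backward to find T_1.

36472, 64312, 105730, 164566, 245140, 352252, 491182
27840, 41418, 58836, 80574, 107112, 138930
13578, 17418, 21738, 26538, 31818
3840, 4320, 4800, 5280
480, 480, 480
The fifth differences are constant at 480.
Work back: 3840 − 480 = 3360;  13578 − 3360 = 10218;  27840 − 10218 = 17622;  36472 − 17622 = 18850;  31682 − 18850 = 12832

12832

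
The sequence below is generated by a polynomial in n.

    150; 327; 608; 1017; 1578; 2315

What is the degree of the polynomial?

177, 281, 409, 561, 737
104, 128, 152, 176
24, 24, 24
The third differences are constant, so the polynomial has degree 3.

3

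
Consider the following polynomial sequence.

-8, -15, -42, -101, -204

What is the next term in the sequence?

Δ: -7  -27  -59  -103
Δ²: -20  -32  -44
Δ³: -12  -12
Constant third difference = -12, so extend:
-44 − 12 = -56;  -103 − 56 = -159;  -204 − 159 = -363

-363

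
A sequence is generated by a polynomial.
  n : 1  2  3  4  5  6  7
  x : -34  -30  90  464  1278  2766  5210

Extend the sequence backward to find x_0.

-12

4, 120, 374, 814, 1488, 2444
116, 254, 440, 674, 956
138, 186, 234, 282
48, 48, 48
The fourth differences are constant at 48.
Work back: 138 − 48 = 90;  116 − 90 = 26;  4 − 26 = -22;  -34 + 22 = -12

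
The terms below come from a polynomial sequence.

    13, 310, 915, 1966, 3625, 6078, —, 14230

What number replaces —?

Using the first 6 terms:
297, 605, 1051, 1659, 2453
308, 446, 608, 794
138, 162, 186
24, 24
Constant fourth difference = 24.
Extend forward: 186 + 24 = 210;  794 + 210 = 1004;  2453 + 1004 = 3457;  6078 + 3457 = 9535

9535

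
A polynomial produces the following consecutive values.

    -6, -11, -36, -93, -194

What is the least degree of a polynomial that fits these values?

3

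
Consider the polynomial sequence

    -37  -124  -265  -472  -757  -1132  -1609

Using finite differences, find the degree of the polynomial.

3

-87, -141, -207, -285, -375, -477
-54, -66, -78, -90, -102
-12, -12, -12, -12
The third differences are constant, so the polynomial has degree 3.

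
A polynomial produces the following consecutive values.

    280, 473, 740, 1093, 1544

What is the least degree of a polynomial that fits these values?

3

D1: 193, 267, 353, 451
D2: 74, 86, 98
D3: 12, 12
The third differences are constant, so the polynomial has degree 3.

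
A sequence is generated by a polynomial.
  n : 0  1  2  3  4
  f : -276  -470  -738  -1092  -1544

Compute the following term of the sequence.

-2106

D1: -194, -268, -354, -452
D2: -74, -86, -98
D3: -12, -12
The third differences are constant (-12).
-98 − 12 = -110;  -452 − 110 = -562;  -1544 − 562 = -2106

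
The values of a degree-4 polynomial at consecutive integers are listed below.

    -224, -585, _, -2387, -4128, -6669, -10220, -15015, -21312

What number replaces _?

-1260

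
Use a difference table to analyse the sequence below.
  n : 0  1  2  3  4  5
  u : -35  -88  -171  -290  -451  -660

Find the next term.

-53 , -83 , -119 , -161 , -209
-30 , -36 , -42 , -48
-6 , -6 , -6
Third differences constant at -6.
-48 − 6 = -54;  -209 − 54 = -263;  -660 − 263 = -923

-923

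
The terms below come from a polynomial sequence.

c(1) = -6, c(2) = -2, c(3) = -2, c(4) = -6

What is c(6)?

D1: 4  0  -4
D2: -4  -4
Second differences constant at -4.
-4 − 4 = -8;  -6 − 8 = -14
-8 − 4 = -12;  -14 − 12 = -26

-26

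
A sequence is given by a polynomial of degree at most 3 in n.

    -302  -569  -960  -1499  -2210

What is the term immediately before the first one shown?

-135

-267  -391  -539  -711
-124  -148  -172
-24  -24
The third differences are constant at -24.
Work back: -124 + 24 = -100;  -267 + 100 = -167;  -302 + 167 = -135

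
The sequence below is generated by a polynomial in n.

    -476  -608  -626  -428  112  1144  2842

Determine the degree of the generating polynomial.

First differences: -132, -18, 198, 540, 1032, 1698
Second differences: 114, 216, 342, 492, 666
Third differences: 102, 126, 150, 174
Fourth differences: 24, 24, 24
The fourth differences are constant, so the polynomial has degree 4.

4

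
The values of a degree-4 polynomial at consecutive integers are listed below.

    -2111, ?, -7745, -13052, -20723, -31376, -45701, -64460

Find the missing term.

Using the last 6 terms:
First differences: -5307, -7671, -10653, -14325, -18759
Second differences: -2364, -2982, -3672, -4434
Third differences: -618, -690, -762
Fourth differences: -72, -72
Constant fourth difference = -72.
Extend backward: -618 + 72 = -546;  -2364 + 546 = -1818;  -5307 + 1818 = -3489;  -7745 + 3489 = -4256

-4256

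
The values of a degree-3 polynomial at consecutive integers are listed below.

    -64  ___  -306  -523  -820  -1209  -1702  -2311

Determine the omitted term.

-157

Using the last 6 terms:
First differences: -217, -297, -389, -493, -609
Second differences: -80, -92, -104, -116
Third differences: -12, -12, -12
Constant third difference = -12.
Extend backward: -80 + 12 = -68;  -217 + 68 = -149;  -306 + 149 = -157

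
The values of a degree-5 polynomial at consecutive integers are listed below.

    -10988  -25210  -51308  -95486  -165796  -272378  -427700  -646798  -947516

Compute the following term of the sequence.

-1350746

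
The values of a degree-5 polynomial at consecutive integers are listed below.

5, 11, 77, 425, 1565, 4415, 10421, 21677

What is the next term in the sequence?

6, 66, 348, 1140, 2850, 6006, 11256
60, 282, 792, 1710, 3156, 5250
222, 510, 918, 1446, 2094
288, 408, 528, 648
120, 120, 120
Constant fifth difference = 120, so extend:
648 + 120 = 768;  2094 + 768 = 2862;  5250 + 2862 = 8112;  11256 + 8112 = 19368;  21677 + 19368 = 41045

41045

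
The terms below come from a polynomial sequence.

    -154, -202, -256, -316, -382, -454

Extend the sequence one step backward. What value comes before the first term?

-112

First differences: -48  -54  -60  -66  -72
Second differences: -6  -6  -6  -6
The second differences are constant at -6.
Work back: -48 + 6 = -42;  -154 + 42 = -112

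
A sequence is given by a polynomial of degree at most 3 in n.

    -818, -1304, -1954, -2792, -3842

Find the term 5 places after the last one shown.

First differences: -486, -650, -838, -1050
Second differences: -164, -188, -212
Third differences: -24, -24
Third differences constant at -24.
-212 − 24 = -236;  -1050 − 236 = -1286;  -3842 − 1286 = -5128
-236 − 24 = -260;  -1286 − 260 = -1546;  -5128 − 1546 = -6674
-260 − 24 = -284;  -1546 − 284 = -1830;  -6674 − 1830 = -8504
-284 − 24 = -308;  -1830 − 308 = -2138;  -8504 − 2138 = -10642
-308 − 24 = -332;  -2138 − 332 = -2470;  -10642 − 2470 = -13112

-13112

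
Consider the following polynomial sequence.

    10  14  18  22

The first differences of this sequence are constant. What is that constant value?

4

First differences: 4, 4, 4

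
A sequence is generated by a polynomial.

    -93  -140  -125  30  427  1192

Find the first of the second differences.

62

D1: -47, 15, 155, 397, 765
D2: 62, 140, 242, 368
D3: 78, 102, 126
D4: 24, 24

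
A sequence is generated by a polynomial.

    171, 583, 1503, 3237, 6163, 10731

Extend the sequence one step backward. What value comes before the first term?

412  920  1734  2926  4568
508  814  1192  1642
306  378  450
72  72
The fourth differences are constant at 72.
Work back: 306 − 72 = 234;  508 − 234 = 274;  412 − 274 = 138;  171 − 138 = 33

33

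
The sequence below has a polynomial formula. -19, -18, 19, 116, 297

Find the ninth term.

First differences: 1, 37, 97, 181
Second differences: 36, 60, 84
Third differences: 24, 24
Third differences constant at 24.
84 + 24 = 108;  181 + 108 = 289;  297 + 289 = 586
108 + 24 = 132;  289 + 132 = 421;  586 + 421 = 1007
132 + 24 = 156;  421 + 156 = 577;  1007 + 577 = 1584
156 + 24 = 180;  577 + 180 = 757;  1584 + 757 = 2341

2341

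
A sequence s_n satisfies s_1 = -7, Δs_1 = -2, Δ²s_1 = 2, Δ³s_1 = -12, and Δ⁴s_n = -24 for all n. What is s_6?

-237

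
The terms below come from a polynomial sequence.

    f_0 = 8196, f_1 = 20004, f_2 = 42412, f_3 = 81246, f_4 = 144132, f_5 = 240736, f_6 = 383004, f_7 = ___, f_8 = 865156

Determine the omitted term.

585402

Using the first 7 terms:
First differences: 11808  22408  38834  62886  96604  142268
Second differences: 10600  16426  24052  33718  45664
Third differences: 5826  7626  9666  11946
Fourth differences: 1800  2040  2280
Fifth differences: 240  240
Constant fifth difference = 240.
Extend forward: 2280 + 240 = 2520;  11946 + 2520 = 14466;  45664 + 14466 = 60130;  142268 + 60130 = 202398;  383004 + 202398 = 585402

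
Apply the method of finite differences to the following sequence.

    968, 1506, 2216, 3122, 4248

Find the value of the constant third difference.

24

D1: 538, 710, 906, 1126
D2: 172, 196, 220
D3: 24, 24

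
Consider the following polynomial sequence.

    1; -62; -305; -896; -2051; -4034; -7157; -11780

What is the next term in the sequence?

-18311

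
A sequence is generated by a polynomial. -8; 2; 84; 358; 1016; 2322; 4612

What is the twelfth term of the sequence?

10, 82, 274, 658, 1306, 2290
72, 192, 384, 648, 984
120, 192, 264, 336
72, 72, 72
Constant fourth difference = 72, so extend:
336 + 72 = 408;  984 + 408 = 1392;  2290 + 1392 = 3682;  4612 + 3682 = 8294
408 + 72 = 480;  1392 + 480 = 1872;  3682 + 1872 = 5554;  8294 + 5554 = 13848
480 + 72 = 552;  1872 + 552 = 2424;  5554 + 2424 = 7978;  13848 + 7978 = 21826
552 + 72 = 624;  2424 + 624 = 3048;  7978 + 3048 = 11026;  21826 + 11026 = 32852
624 + 72 = 696;  3048 + 696 = 3744;  11026 + 3744 = 14770;  32852 + 14770 = 47622

47622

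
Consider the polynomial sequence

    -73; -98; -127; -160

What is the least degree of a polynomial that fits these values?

First differences: -25, -29, -33
Second differences: -4, -4
The second differences are constant, so the polynomial has degree 2.

2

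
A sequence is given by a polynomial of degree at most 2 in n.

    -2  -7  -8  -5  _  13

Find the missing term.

Using the first 4 terms:
Δ: -5, -1, 3
Δ²: 4, 4
Constant second difference = 4.
Extend forward: 3 + 4 = 7;  -5 + 7 = 2

2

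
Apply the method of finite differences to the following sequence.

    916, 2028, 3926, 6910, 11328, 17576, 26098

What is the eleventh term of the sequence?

First differences: 1112, 1898, 2984, 4418, 6248, 8522
Second differences: 786, 1086, 1434, 1830, 2274
Third differences: 300, 348, 396, 444
Fourth differences: 48, 48, 48
Constant fourth difference = 48, so extend:
444 + 48 = 492;  2274 + 492 = 2766;  8522 + 2766 = 11288;  26098 + 11288 = 37386
492 + 48 = 540;  2766 + 540 = 3306;  11288 + 3306 = 14594;  37386 + 14594 = 51980
540 + 48 = 588;  3306 + 588 = 3894;  14594 + 3894 = 18488;  51980 + 18488 = 70468
588 + 48 = 636;  3894 + 636 = 4530;  18488 + 4530 = 23018;  70468 + 23018 = 93486

93486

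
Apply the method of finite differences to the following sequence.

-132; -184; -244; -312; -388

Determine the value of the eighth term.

Δ: -52, -60, -68, -76
Δ²: -8, -8, -8
The second differences are constant (-8).
-76 − 8 = -84;  -388 − 84 = -472
-84 − 8 = -92;  -472 − 92 = -564
-92 − 8 = -100;  -564 − 100 = -664

-664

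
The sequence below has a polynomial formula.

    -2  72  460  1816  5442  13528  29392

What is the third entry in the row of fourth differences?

1128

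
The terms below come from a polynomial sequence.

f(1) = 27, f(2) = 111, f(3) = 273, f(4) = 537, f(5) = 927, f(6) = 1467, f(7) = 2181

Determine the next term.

First differences: 84 , 162 , 264 , 390 , 540 , 714
Second differences: 78 , 102 , 126 , 150 , 174
Third differences: 24 , 24 , 24 , 24
Third differences constant at 24.
174 + 24 = 198;  714 + 198 = 912;  2181 + 912 = 3093

3093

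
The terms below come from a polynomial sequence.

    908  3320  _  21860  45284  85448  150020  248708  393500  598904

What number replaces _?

Using the last 7 terms:
23424  40164  64572  98688  144792  205404
16740  24408  34116  46104  60612
7668  9708  11988  14508
2040  2280  2520
240  240
Constant fifth difference = 240.
Extend backward: 2040 − 240 = 1800;  7668 − 1800 = 5868;  16740 − 5868 = 10872;  23424 − 10872 = 12552;  21860 − 12552 = 9308

9308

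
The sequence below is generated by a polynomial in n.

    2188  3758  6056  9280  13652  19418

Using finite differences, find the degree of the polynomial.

1570, 2298, 3224, 4372, 5766
728, 926, 1148, 1394
198, 222, 246
24, 24
The fourth differences are constant, so the polynomial has degree 4.

4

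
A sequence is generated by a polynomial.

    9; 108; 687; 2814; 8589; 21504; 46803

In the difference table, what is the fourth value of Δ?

First differences: 99, 579, 2127, 5775, 12915, 25299
Second differences: 480, 1548, 3648, 7140, 12384
Third differences: 1068, 2100, 3492, 5244
Fourth differences: 1032, 1392, 1752
Fifth differences: 360, 360

5775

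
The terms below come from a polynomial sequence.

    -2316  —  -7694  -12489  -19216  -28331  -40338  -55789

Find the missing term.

-4423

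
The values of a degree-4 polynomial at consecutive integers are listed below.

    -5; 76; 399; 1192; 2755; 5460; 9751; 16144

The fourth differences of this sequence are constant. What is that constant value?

72

First differences: 81, 323, 793, 1563, 2705, 4291, 6393
Second differences: 242, 470, 770, 1142, 1586, 2102
Third differences: 228, 300, 372, 444, 516
Fourth differences: 72, 72, 72, 72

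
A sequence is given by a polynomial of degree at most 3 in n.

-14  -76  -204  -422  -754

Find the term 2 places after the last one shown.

-1856

First differences: -62, -128, -218, -332
Second differences: -66, -90, -114
Third differences: -24, -24
Third differences constant at -24.
-114 − 24 = -138;  -332 − 138 = -470;  -754 − 470 = -1224
-138 − 24 = -162;  -470 − 162 = -632;  -1224 − 632 = -1856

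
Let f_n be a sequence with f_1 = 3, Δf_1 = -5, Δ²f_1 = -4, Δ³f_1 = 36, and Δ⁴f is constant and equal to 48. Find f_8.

2824

Build the table forward from the leading diagonal:
D4: 48, 48, 48, 48, 48, 48, 48, 48
D3: 36, 84, 132, 180, 228, 276, 324, 372
D2: -4, 32, 116, 248, 428, 656, 932, 1256
D1: -5, -9, 23, 139, 387, 815, 1471, 2403
f: 3, -2, -11, 12, 151, 538, 1353, 2824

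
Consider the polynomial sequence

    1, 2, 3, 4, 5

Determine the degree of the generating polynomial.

D1: 1, 1, 1, 1
The first differences are constant, so the polynomial has degree 1.

1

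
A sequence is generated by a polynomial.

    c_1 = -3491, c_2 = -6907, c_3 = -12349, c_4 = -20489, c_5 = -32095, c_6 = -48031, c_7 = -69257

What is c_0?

Δ: -3416  -5442  -8140  -11606  -15936  -21226
Δ²: -2026  -2698  -3466  -4330  -5290
Δ³: -672  -768  -864  -960
Δ⁴: -96  -96  -96
The fourth differences are constant at -96.
Work back: -672 + 96 = -576;  -2026 + 576 = -1450;  -3416 + 1450 = -1966;  -3491 + 1966 = -1525

-1525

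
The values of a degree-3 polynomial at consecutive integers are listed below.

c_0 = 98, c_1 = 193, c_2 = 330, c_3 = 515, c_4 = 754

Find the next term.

1053

95, 137, 185, 239
42, 48, 54
6, 6
Third differences constant at 6.
54 + 6 = 60;  239 + 60 = 299;  754 + 299 = 1053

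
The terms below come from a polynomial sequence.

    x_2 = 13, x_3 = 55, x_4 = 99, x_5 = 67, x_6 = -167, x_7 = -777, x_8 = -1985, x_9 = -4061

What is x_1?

3

D1: 42, 44, -32, -234, -610, -1208, -2076
D2: 2, -76, -202, -376, -598, -868
D3: -78, -126, -174, -222, -270
D4: -48, -48, -48, -48
The fourth differences are constant at -48.
Work back: -78 + 48 = -30;  2 + 30 = 32;  42 − 32 = 10;  13 − 10 = 3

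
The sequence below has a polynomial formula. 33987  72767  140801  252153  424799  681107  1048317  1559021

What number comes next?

2251643

First differences: 38780, 68034, 111352, 172646, 256308, 367210, 510704
Second differences: 29254, 43318, 61294, 83662, 110902, 143494
Third differences: 14064, 17976, 22368, 27240, 32592
Fourth differences: 3912, 4392, 4872, 5352
Fifth differences: 480, 480, 480
The fifth differences are constant (480).
5352 + 480 = 5832;  32592 + 5832 = 38424;  143494 + 38424 = 181918;  510704 + 181918 = 692622;  1559021 + 692622 = 2251643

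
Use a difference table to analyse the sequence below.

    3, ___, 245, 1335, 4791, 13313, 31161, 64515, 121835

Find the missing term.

21

Using the last 7 terms:
First differences: 1090  3456  8522  17848  33354  57320
Second differences: 2366  5066  9326  15506  23966
Third differences: 2700  4260  6180  8460
Fourth differences: 1560  1920  2280
Fifth differences: 360  360
Constant fifth difference = 360.
Extend backward: 1560 − 360 = 1200;  2700 − 1200 = 1500;  2366 − 1500 = 866;  1090 − 866 = 224;  245 − 224 = 21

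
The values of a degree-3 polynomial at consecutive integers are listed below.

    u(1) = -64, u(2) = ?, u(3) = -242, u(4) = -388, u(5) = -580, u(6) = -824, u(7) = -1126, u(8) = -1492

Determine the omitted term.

Using the last 6 terms:
-146  -192  -244  -302  -366
-46  -52  -58  -64
-6  -6  -6
Constant third difference = -6.
Extend backward: -46 + 6 = -40;  -146 + 40 = -106;  -242 + 106 = -136

-136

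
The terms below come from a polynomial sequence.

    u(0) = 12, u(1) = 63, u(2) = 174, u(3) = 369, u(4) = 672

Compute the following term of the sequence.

First differences: 51  111  195  303
Second differences: 60  84  108
Third differences: 24  24
Third differences constant at 24.
108 + 24 = 132;  303 + 132 = 435;  672 + 435 = 1107

1107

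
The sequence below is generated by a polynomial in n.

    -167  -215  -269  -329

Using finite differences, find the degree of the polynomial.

D1: -48, -54, -60
D2: -6, -6
The second differences are constant, so the polynomial has degree 2.

2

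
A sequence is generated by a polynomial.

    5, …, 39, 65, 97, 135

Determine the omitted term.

Using the last 4 terms:
Δ: 26  32  38
Δ²: 6  6
Constant second difference = 6.
Extend backward: 26 − 6 = 20;  39 − 20 = 19

19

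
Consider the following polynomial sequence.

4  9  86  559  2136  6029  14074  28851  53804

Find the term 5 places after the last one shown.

527349

First differences: 5  77  473  1577  3893  8045  14777  24953
Second differences: 72  396  1104  2316  4152  6732  10176
Third differences: 324  708  1212  1836  2580  3444
Fourth differences: 384  504  624  744  864
Fifth differences: 120  120  120  120
Constant fifth difference = 120, so extend:
864 + 120 = 984;  3444 + 984 = 4428;  10176 + 4428 = 14604;  24953 + 14604 = 39557;  53804 + 39557 = 93361
984 + 120 = 1104;  4428 + 1104 = 5532;  14604 + 5532 = 20136;  39557 + 20136 = 59693;  93361 + 59693 = 153054
1104 + 120 = 1224;  5532 + 1224 = 6756;  20136 + 6756 = 26892;  59693 + 26892 = 86585;  153054 + 86585 = 239639
1224 + 120 = 1344;  6756 + 1344 = 8100;  26892 + 8100 = 34992;  86585 + 34992 = 121577;  239639 + 121577 = 361216
1344 + 120 = 1464;  8100 + 1464 = 9564;  34992 + 9564 = 44556;  121577 + 44556 = 166133;  361216 + 166133 = 527349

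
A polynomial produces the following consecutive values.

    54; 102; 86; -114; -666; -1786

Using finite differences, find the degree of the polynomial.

Δ: 48, -16, -200, -552, -1120
Δ²: -64, -184, -352, -568
Δ³: -120, -168, -216
Δ⁴: -48, -48
The fourth differences are constant, so the polynomial has degree 4.

4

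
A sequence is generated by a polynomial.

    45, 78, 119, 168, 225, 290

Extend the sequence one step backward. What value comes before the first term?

Δ: 33, 41, 49, 57, 65
Δ²: 8, 8, 8, 8
The second differences are constant at 8.
Work back: 33 − 8 = 25;  45 − 25 = 20

20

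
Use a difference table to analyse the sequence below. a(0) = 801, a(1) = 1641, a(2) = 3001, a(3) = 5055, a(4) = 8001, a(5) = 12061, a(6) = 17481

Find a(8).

33505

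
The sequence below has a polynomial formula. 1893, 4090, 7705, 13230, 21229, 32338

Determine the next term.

First differences: 2197 , 3615 , 5525 , 7999 , 11109
Second differences: 1418 , 1910 , 2474 , 3110
Third differences: 492 , 564 , 636
Fourth differences: 72 , 72
Constant fourth difference = 72, so extend:
636 + 72 = 708;  3110 + 708 = 3818;  11109 + 3818 = 14927;  32338 + 14927 = 47265

47265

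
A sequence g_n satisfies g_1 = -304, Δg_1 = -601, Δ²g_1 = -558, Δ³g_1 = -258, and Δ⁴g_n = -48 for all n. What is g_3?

-2064

Build the table forward from the leading diagonal:
Δ⁴: -48, -48, -48
Δ³: -258, -306, -354
Δ²: -558, -816, -1122
Δ: -601, -1159, -1975
g: -304, -905, -2064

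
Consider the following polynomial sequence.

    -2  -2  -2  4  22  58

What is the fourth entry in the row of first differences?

18

Δ: 0, 0, 6, 18, 36
Δ²: 0, 6, 12, 18
Δ³: 6, 6, 6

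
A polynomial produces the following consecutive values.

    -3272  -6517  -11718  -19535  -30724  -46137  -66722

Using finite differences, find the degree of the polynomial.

D1: -3245, -5201, -7817, -11189, -15413, -20585
D2: -1956, -2616, -3372, -4224, -5172
D3: -660, -756, -852, -948
D4: -96, -96, -96
The fourth differences are constant, so the polynomial has degree 4.

4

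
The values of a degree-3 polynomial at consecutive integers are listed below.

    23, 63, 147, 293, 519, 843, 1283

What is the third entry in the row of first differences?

Δ: 40, 84, 146, 226, 324, 440
Δ²: 44, 62, 80, 98, 116
Δ³: 18, 18, 18, 18

146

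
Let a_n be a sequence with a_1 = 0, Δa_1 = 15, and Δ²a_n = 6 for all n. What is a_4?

63

Build the table forward from the leading diagonal:
Δ²: 6, 6, 6, 6
Δ: 15, 21, 27, 33
a: 0, 15, 36, 63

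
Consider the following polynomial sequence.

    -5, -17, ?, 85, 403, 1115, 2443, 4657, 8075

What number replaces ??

-13

Using the last 6 terms:
318, 712, 1328, 2214, 3418
394, 616, 886, 1204
222, 270, 318
48, 48
Constant fourth difference = 48.
Extend backward: 222 − 48 = 174;  394 − 174 = 220;  318 − 220 = 98;  85 − 98 = -13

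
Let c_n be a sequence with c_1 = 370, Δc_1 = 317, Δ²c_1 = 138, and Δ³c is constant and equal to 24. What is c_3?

1142

Build the table forward from the leading diagonal:
D3: 24  24  24
D2: 138  162  186
D1: 317  455  617
c: 370  687  1142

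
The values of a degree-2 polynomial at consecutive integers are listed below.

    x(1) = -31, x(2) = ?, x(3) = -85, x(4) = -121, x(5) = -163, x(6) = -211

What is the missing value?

-55

Using the last 4 terms:
Δ: -36, -42, -48
Δ²: -6, -6
Constant second difference = -6.
Extend backward: -36 + 6 = -30;  -85 + 30 = -55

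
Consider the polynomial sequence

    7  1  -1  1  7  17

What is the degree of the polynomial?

2

Δ: -6, -2, 2, 6, 10
Δ²: 4, 4, 4, 4
The second differences are constant, so the polynomial has degree 2.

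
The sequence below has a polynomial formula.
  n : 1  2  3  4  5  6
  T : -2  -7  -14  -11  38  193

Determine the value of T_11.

6338

Δ: -5, -7, 3, 49, 155
Δ²: -2, 10, 46, 106
Δ³: 12, 36, 60
Δ⁴: 24, 24
Constant fourth difference = 24, so extend:
60 + 24 = 84;  106 + 84 = 190;  155 + 190 = 345;  193 + 345 = 538
84 + 24 = 108;  190 + 108 = 298;  345 + 298 = 643;  538 + 643 = 1181
108 + 24 = 132;  298 + 132 = 430;  643 + 430 = 1073;  1181 + 1073 = 2254
132 + 24 = 156;  430 + 156 = 586;  1073 + 586 = 1659;  2254 + 1659 = 3913
156 + 24 = 180;  586 + 180 = 766;  1659 + 766 = 2425;  3913 + 2425 = 6338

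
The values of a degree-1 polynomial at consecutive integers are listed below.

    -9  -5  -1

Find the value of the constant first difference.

First differences: 4, 4

4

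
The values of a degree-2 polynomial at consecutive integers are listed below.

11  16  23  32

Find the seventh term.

5 , 7 , 9
2 , 2
The second differences are constant (2).
9 + 2 = 11;  32 + 11 = 43
11 + 2 = 13;  43 + 13 = 56
13 + 2 = 15;  56 + 15 = 71

71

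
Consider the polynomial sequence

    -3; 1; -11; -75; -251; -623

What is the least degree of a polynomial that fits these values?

4, -12, -64, -176, -372
-16, -52, -112, -196
-36, -60, -84
-24, -24
The fourth differences are constant, so the polynomial has degree 4.

4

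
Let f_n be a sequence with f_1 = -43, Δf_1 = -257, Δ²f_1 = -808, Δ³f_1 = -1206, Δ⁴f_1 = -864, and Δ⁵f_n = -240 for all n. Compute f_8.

-96300

Build the table forward from the leading diagonal:
Δ⁵: -240, -240, -240, -240, -240, -240, -240, -240
Δ⁴: -864, -1104, -1344, -1584, -1824, -2064, -2304, -2544
Δ³: -1206, -2070, -3174, -4518, -6102, -7926, -9990, -12294
Δ²: -808, -2014, -4084, -7258, -11776, -17878, -25804, -35794
Δ: -257, -1065, -3079, -7163, -14421, -26197, -44075, -69879
f: -43, -300, -1365, -4444, -11607, -26028, -52225, -96300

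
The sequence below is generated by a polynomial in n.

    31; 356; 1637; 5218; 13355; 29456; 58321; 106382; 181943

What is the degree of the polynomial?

5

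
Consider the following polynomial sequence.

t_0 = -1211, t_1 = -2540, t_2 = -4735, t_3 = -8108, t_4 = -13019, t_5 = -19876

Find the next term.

-1329, -2195, -3373, -4911, -6857
-866, -1178, -1538, -1946
-312, -360, -408
-48, -48
Fourth differences constant at -48.
-408 − 48 = -456;  -1946 − 456 = -2402;  -6857 − 2402 = -9259;  -19876 − 9259 = -29135

-29135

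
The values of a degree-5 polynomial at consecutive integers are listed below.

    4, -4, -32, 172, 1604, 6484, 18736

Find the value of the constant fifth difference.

D1: -8, -28, 204, 1432, 4880, 12252
D2: -20, 232, 1228, 3448, 7372
D3: 252, 996, 2220, 3924
D4: 744, 1224, 1704
D5: 480, 480

480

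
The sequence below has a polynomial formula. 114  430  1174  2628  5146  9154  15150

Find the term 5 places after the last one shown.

97420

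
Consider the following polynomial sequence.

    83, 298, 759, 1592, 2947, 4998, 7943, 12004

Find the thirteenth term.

58499

Δ: 215, 461, 833, 1355, 2051, 2945, 4061
Δ²: 246, 372, 522, 696, 894, 1116
Δ³: 126, 150, 174, 198, 222
Δ⁴: 24, 24, 24, 24
Constant fourth difference = 24, so extend:
222 + 24 = 246;  1116 + 246 = 1362;  4061 + 1362 = 5423;  12004 + 5423 = 17427
246 + 24 = 270;  1362 + 270 = 1632;  5423 + 1632 = 7055;  17427 + 7055 = 24482
270 + 24 = 294;  1632 + 294 = 1926;  7055 + 1926 = 8981;  24482 + 8981 = 33463
294 + 24 = 318;  1926 + 318 = 2244;  8981 + 2244 = 11225;  33463 + 11225 = 44688
318 + 24 = 342;  2244 + 342 = 2586;  11225 + 2586 = 13811;  44688 + 13811 = 58499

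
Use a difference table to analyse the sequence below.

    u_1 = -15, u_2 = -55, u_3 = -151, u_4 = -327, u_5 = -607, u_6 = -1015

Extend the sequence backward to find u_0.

-7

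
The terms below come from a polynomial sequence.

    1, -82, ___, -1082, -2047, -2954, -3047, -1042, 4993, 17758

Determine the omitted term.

-407

Using the last 7 terms:
Δ: -965  -907  -93  2005  6035  12765
Δ²: 58  814  2098  4030  6730
Δ³: 756  1284  1932  2700
Δ⁴: 528  648  768
Δ⁵: 120  120
Constant fifth difference = 120.
Extend backward: 528 − 120 = 408;  756 − 408 = 348;  58 − 348 = -290;  -965 + 290 = -675;  -1082 + 675 = -407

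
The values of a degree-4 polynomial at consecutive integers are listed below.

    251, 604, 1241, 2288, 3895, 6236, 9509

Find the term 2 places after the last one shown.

19763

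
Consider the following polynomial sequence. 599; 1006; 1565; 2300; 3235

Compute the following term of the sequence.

4394

First differences: 407 , 559 , 735 , 935
Second differences: 152 , 176 , 200
Third differences: 24 , 24
The third differences are constant (24).
200 + 24 = 224;  935 + 224 = 1159;  3235 + 1159 = 4394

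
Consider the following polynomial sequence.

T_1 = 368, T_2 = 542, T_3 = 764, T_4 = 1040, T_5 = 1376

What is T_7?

2252

D1: 174 , 222 , 276 , 336
D2: 48 , 54 , 60
D3: 6 , 6
The third differences are constant (6).
60 + 6 = 66;  336 + 66 = 402;  1376 + 402 = 1778
66 + 6 = 72;  402 + 72 = 474;  1778 + 474 = 2252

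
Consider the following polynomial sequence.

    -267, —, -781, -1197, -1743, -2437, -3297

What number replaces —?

Using the last 5 terms:
First differences: -416  -546  -694  -860
Second differences: -130  -148  -166
Third differences: -18  -18
Constant third difference = -18.
Extend backward: -130 + 18 = -112;  -416 + 112 = -304;  -781 + 304 = -477

-477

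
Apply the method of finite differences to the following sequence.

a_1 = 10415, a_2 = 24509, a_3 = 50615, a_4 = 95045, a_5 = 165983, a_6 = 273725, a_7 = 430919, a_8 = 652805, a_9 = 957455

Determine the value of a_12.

2596229

Δ: 14094 , 26106 , 44430 , 70938 , 107742 , 157194 , 221886 , 304650
Δ²: 12012 , 18324 , 26508 , 36804 , 49452 , 64692 , 82764
Δ³: 6312 , 8184 , 10296 , 12648 , 15240 , 18072
Δ⁴: 1872 , 2112 , 2352 , 2592 , 2832
Δ⁵: 240 , 240 , 240 , 240
The fifth differences are constant (240).
2832 + 240 = 3072;  18072 + 3072 = 21144;  82764 + 21144 = 103908;  304650 + 103908 = 408558;  957455 + 408558 = 1366013
3072 + 240 = 3312;  21144 + 3312 = 24456;  103908 + 24456 = 128364;  408558 + 128364 = 536922;  1366013 + 536922 = 1902935
3312 + 240 = 3552;  24456 + 3552 = 28008;  128364 + 28008 = 156372;  536922 + 156372 = 693294;  1902935 + 693294 = 2596229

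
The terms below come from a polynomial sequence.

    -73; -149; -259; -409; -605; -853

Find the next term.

D1: -76, -110, -150, -196, -248
D2: -34, -40, -46, -52
D3: -6, -6, -6
Constant third difference = -6, so extend:
-52 − 6 = -58;  -248 − 58 = -306;  -853 − 306 = -1159

-1159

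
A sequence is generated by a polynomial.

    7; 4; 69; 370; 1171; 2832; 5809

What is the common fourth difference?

Δ: -3, 65, 301, 801, 1661, 2977
Δ²: 68, 236, 500, 860, 1316
Δ³: 168, 264, 360, 456
Δ⁴: 96, 96, 96

96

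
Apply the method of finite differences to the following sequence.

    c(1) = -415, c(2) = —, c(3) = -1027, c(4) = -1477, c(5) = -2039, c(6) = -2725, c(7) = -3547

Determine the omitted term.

Using the last 5 terms:
First differences: -450  -562  -686  -822
Second differences: -112  -124  -136
Third differences: -12  -12
Constant third difference = -12.
Extend backward: -112 + 12 = -100;  -450 + 100 = -350;  -1027 + 350 = -677

-677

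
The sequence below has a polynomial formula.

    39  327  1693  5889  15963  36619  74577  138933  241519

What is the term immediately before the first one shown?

D1: 288  1366  4196  10074  20656  37958  64356  102586
D2: 1078  2830  5878  10582  17302  26398  38230
D3: 1752  3048  4704  6720  9096  11832
D4: 1296  1656  2016  2376  2736
D5: 360  360  360  360
The fifth differences are constant at 360.
Work back: 1296 − 360 = 936;  1752 − 936 = 816;  1078 − 816 = 262;  288 − 262 = 26;  39 − 26 = 13

13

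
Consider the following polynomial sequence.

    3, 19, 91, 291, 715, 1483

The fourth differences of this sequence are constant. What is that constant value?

24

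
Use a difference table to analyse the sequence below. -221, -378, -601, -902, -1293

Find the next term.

-1786

Δ: -157, -223, -301, -391
Δ²: -66, -78, -90
Δ³: -12, -12
Constant third difference = -12, so extend:
-90 − 12 = -102;  -391 − 102 = -493;  -1293 − 493 = -1786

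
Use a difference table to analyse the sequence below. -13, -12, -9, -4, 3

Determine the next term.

12

1  3  5  7
2  2  2
Constant second difference = 2, so extend:
7 + 2 = 9;  3 + 9 = 12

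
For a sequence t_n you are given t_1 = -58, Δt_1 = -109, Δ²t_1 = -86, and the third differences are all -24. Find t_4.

Build the table forward from the leading diagonal:
Δ³: -24, -24, -24, -24
Δ²: -86, -110, -134, -158
Δ: -109, -195, -305, -439
t: -58, -167, -362, -667

-667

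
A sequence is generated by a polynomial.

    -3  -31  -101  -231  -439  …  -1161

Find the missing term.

Using the first 5 terms:
First differences: -28, -70, -130, -208
Second differences: -42, -60, -78
Third differences: -18, -18
Constant third difference = -18.
Extend forward: -78 − 18 = -96;  -208 − 96 = -304;  -439 − 304 = -743

-743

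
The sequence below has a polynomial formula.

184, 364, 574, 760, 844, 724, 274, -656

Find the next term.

-2240

D1: 180 , 210 , 186 , 84 , -120 , -450 , -930
D2: 30 , -24 , -102 , -204 , -330 , -480
D3: -54 , -78 , -102 , -126 , -150
D4: -24 , -24 , -24 , -24
Fourth differences constant at -24.
-150 − 24 = -174;  -480 − 174 = -654;  -930 − 654 = -1584;  -656 − 1584 = -2240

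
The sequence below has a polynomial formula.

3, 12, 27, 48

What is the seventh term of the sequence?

147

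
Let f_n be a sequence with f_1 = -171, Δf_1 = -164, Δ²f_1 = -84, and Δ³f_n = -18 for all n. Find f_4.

Build the table forward from the leading diagonal:
D3: -18, -18, -18, -18
D2: -84, -102, -120, -138
D1: -164, -248, -350, -470
f: -171, -335, -583, -933

-933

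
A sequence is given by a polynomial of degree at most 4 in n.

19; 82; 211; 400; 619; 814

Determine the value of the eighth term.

D1: 63, 129, 189, 219, 195
D2: 66, 60, 30, -24
D3: -6, -30, -54
D4: -24, -24
Constant fourth difference = -24, so extend:
-54 − 24 = -78;  -24 − 78 = -102;  195 − 102 = 93;  814 + 93 = 907
-78 − 24 = -102;  -102 − 102 = -204;  93 − 204 = -111;  907 − 111 = 796

796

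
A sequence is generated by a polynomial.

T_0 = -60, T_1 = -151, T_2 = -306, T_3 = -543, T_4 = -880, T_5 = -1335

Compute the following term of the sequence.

Δ: -91 , -155 , -237 , -337 , -455
Δ²: -64 , -82 , -100 , -118
Δ³: -18 , -18 , -18
The third differences are constant (-18).
-118 − 18 = -136;  -455 − 136 = -591;  -1335 − 591 = -1926

-1926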